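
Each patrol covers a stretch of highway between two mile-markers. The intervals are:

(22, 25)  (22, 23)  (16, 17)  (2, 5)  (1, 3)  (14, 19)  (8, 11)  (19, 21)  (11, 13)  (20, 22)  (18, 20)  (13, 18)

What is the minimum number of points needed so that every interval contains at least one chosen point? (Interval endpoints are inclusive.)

5

Sorted: [1,3] [2,5] [8,11] [11,13] [16,17] [13,18] [14,19] [18,20] [19,21] [20,22] [22,23] [22,25]
{[1,3],[2,5]} hit by 3; {[8,11],[11,13]} hit by 11; {[16,17],[13,18],[14,19]} hit by 17; {[18,20],[19,21],[20,22]} hit by 20; {[22,23],[22,25]} hit by 23.
Points: 3, 11, 17, 20, 23 (5 total).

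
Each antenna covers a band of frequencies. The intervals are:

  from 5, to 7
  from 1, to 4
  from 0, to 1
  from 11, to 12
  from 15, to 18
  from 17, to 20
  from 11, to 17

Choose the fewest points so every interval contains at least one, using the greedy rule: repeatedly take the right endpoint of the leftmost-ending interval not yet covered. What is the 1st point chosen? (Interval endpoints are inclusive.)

Sort by right endpoint; whenever an interval is uncovered, place a point at its right end.
By right end: [0,1]  [1,4]  [5,7]  [11,12]  [11,17]  [15,18]  [17,20]
[0,1] uncovered → point at 1; [5,7] uncovered → point at 7; [11,12] uncovered → point at 12; [15,18] uncovered → point at 18.
Points: 1, 7, 12, 18 (4 total).

1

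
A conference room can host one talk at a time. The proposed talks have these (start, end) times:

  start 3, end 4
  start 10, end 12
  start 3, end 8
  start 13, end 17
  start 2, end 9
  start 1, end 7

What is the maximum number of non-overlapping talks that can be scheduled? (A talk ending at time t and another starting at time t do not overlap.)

3

Order by finish time; keep every interval that doesn't clash with the previous kept one.
Sorted by end: (3,4)  (1,7)  (3,8)  (2,9)  (10,12)  (13,17)
take (3,4); skip (3,8); skip (2,9); take (10,12); take (13,17).
Selected 3 talks.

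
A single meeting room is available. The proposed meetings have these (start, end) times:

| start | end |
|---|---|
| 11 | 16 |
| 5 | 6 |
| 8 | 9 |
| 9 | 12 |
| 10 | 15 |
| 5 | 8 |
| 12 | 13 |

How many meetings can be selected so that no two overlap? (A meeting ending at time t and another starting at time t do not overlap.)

4

Sort by end time and greedily take each interval whose start is ≥ the last chosen end.
By end time: (5,6), (5,8), (8,9), (9,12), (12,13), (10,15), (11,16).
Pick (5,6); next start ≥ 6 → (8,9); next start ≥ 9 → (9,12); next start ≥ 12 → (12,13).
Selected 4 meetings.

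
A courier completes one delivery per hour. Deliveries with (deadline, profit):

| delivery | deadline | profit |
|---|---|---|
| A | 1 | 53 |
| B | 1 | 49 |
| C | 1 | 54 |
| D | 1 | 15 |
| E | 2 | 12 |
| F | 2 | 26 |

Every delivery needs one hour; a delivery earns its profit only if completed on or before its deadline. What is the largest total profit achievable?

Sort by profit descending; place each in the latest free slot ≤ its deadline.
By profit: C(d1,54), A(d1,53), B(d1,49), F(d2,26), D(d1,15), E(d2,12)
C→slot 1; A skipped; B skipped; F→slot 2; D skipped; E skipped.
Profit = 54 + 26 = 80

80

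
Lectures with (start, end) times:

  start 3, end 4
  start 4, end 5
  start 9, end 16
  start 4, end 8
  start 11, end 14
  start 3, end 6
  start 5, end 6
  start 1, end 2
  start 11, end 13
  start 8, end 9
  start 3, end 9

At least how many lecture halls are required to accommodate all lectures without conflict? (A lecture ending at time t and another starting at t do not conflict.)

4

Count concurrent intervals with a sweep; the peak is the room count.
Events (time:±→running): 1:+→1 2:-→0 3:+→1 3:+→2 3:+→3 4:-→2 4:+→3 4:+→4 … peak 4.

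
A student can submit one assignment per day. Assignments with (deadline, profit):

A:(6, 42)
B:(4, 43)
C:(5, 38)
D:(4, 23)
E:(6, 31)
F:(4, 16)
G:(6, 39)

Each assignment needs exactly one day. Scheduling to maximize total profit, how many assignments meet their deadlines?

6

Sort by profit descending; place each in the latest free slot ≤ its deadline.
Profit order: B=43 A=42 G=39 C=38 E=31 D=23 F=16
Assign: B→slot 4, A→slot 6, G→slot 5, C→slot 3, E→slot 2, D→slot 1, F skipped.
Slots: [1:D] [2:E] [3:C] [4:B] [5:G] [6:A]
6 of 7 scheduled.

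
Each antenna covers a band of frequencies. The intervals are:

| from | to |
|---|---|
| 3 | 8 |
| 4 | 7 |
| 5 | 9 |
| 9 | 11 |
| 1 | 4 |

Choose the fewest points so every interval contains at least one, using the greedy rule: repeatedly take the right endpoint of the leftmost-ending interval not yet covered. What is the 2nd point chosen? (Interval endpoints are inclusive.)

Sorted: [1,4] [4,7] [3,8] [5,9] [9,11]
{[1,4],[4,7],[3,8]} hit by 4; {[5,9],[9,11]} hit by 9.
Points: 4, 9 (2 total).

9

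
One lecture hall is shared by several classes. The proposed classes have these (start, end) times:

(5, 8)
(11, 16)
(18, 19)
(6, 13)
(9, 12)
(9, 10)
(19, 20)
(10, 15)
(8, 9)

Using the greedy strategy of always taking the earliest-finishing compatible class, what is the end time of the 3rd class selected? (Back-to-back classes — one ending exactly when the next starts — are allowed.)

10

Greedy by earliest finish: after sorting by end time, pick each interval compatible with the last pick.
Sorted by end: (5,8)  (8,9)  (9,10)  (9,12)  (6,13)  (10,15)  (11,16)  (18,19)  (19,20)
take (5,8); take (8,9); take (9,10); take (10,15); take (18,19); take (19,20).
Selected: (5,8) (8,9) (9,10) (10,15) (18,19) (19,20)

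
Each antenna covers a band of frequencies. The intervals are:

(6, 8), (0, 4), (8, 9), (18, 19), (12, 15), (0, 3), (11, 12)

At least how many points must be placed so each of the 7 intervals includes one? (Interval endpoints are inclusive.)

4

Sorted: [0,3] [0,4] [6,8] [8,9] [11,12] [12,15] [18,19]
{[0,3],[0,4]} hit by 3; {[6,8],[8,9]} hit by 8; {[11,12],[12,15]} hit by 12; {[18,19]} hit by 19.
Points: 3, 8, 12, 19 (4 total).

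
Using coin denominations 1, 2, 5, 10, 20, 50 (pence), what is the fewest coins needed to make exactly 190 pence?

5

Use the largest denomination that fits, subtract, and repeat.
190 − 3×50→40 − 2×20→0
Total coins = 3 + 2 = 5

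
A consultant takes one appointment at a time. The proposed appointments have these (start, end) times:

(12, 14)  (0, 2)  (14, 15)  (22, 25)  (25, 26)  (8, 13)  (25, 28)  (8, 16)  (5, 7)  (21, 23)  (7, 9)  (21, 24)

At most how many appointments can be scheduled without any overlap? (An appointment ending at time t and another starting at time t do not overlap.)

7

Sort by end time and greedily take each interval whose start is ≥ the last chosen end.
By end time: (0,2), (5,7), (7,9), (8,13), (12,14), (14,15), (8,16), (21,23), (21,24), (22,25), (25,26), (25,28).
Pick (0,2); next start ≥ 2 → (5,7); next start ≥ 7 → (7,9); next start ≥ 9 → (12,14); next start ≥ 14 → (14,15); next start ≥ 15 → (21,23); next start ≥ 23 → (25,26).
Selected 7 appointments.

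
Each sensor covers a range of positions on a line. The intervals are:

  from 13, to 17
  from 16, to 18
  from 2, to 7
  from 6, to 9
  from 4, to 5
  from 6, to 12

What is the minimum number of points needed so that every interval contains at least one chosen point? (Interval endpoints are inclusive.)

3

Sort by right endpoint; whenever an interval is uncovered, place a point at its right end.
By right end: [4,5]  [2,7]  [6,9]  [6,12]  [13,17]  [16,18]
[4,5] uncovered → point at 5; [6,9] uncovered → point at 9; [13,17] uncovered → point at 17.
Points: 5, 9, 17 (3 total).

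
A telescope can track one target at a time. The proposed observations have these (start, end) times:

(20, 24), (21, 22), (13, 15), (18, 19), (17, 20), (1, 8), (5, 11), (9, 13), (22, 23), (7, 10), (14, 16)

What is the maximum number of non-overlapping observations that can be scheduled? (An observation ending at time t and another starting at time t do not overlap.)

Order by finish time; keep every interval that doesn't clash with the previous kept one.
Sorted by end: (1,8)  (7,10)  (5,11)  (9,13)  (13,15)  (14,16)  (18,19)  (17,20)  (21,22)  (22,23)  (20,24)
take (1,8); skip (7,10); take (9,13); take (13,15); skip (14,16); take (18,19); take (21,22); take (22,23).
Selected 6 observations.

6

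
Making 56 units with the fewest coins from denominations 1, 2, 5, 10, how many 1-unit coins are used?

1

Use the largest denomination that fits, subtract, and repeat.
56 − 5×10→6 − 1×5→1 − 1×1→0
Count of 1: 1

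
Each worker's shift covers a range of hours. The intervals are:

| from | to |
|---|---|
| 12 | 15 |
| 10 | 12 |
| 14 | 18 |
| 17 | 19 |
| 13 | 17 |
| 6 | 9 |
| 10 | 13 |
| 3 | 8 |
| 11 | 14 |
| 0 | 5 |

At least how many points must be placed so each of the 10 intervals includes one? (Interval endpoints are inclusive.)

Process intervals by earliest right end; each time one isn't hit yet, stab at its right endpoint.
Sorted: [0,5] [3,8] [6,9] [10,12] [10,13] [11,14] [12,15] [13,17] [14,18] [17,19]
{[0,5],[3,8]} hit by 5; {[6,9]} hit by 9; {[10,12],[10,13],[11,14],[12,15]} hit by 12; {[13,17],[14,18],[17,19]} hit by 17.
Points: 5, 9, 12, 17 (4 total).

4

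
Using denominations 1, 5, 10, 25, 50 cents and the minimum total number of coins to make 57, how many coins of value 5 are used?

Use the largest denomination that fits, subtract, and repeat.
57 − 1×50→7 − 1×5→2 − 2×1→0
Count of 5: 1

1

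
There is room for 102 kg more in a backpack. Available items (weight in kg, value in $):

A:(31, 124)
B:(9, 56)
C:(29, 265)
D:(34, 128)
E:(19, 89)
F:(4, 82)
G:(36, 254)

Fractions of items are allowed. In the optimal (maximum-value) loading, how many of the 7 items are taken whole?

Ratios (sorted): F 20.50, C 9.14, G 7.06, B 6.22, E 4.68, A 4.00, D 3.76
take F (4 @ 82); take C (29 @ 265); take G (36 @ 254); take B (9 @ 56); take E (19 @ 89); take 5/31 of A → 20.00. Capacity used 102/102.
5 item(s) taken whole; one partial (take 5/31 of A).

5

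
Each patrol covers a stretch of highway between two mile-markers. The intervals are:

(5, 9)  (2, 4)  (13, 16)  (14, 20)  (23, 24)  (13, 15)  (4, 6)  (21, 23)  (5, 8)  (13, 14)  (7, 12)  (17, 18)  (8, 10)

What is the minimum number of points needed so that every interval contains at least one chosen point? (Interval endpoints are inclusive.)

By right end: [2,4]  [4,6]  [5,8]  [5,9]  [8,10]  [7,12]  [13,14]  [13,15]  [13,16]  [17,18]  [14,20]  [21,23]  [23,24]
[2,4] uncovered → point at 4; [5,8] uncovered → point at 8; [13,14] uncovered → point at 14; [17,18] uncovered → point at 18; [21,23] uncovered → point at 23.
Points: 4, 8, 14, 18, 23 (5 total).

5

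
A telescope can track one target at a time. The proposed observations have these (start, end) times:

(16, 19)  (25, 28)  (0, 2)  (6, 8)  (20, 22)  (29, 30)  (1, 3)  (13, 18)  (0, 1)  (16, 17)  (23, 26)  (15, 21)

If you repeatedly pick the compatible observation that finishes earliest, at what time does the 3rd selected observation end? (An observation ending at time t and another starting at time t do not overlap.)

Order by finish time; keep every interval that doesn't clash with the previous kept one.
Sorted by end: (0,1)  (0,2)  (1,3)  (6,8)  (16,17)  (13,18)  (16,19)  (15,21)  (20,22)  (23,26)  (25,28)  (29,30)
take (0,1); skip (0,2); take (1,3); take (6,8); take (16,17); take (20,22); take (23,26); take (29,30).
Selected: (0,1) (1,3) (6,8) (16,17) (20,22) (23,26) (29,30)

8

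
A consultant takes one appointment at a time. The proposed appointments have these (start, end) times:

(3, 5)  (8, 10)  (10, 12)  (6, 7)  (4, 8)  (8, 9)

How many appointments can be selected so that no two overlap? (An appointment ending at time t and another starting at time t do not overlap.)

4

Greedy by earliest finish: after sorting by end time, pick each interval compatible with the last pick.
By end time: (3,5), (6,7), (4,8), (8,9), (8,10), (10,12).
Pick (3,5); next start ≥ 5 → (6,7); next start ≥ 7 → (8,9); next start ≥ 9 → (10,12).
Selected 4 appointments.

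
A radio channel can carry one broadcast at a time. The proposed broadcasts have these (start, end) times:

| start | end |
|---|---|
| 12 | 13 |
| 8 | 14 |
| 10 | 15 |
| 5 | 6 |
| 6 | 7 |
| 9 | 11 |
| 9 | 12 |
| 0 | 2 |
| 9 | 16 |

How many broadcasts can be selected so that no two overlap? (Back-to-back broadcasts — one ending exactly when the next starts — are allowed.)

5

Sort by end time and greedily take each interval whose start is ≥ the last chosen end.
Sorted by end: (0,2)  (5,6)  (6,7)  (9,11)  (9,12)  (12,13)  (8,14)  (10,15)  (9,16)
take (0,2); take (5,6); take (6,7); take (9,11); take (12,13).
Selected 5 broadcasts.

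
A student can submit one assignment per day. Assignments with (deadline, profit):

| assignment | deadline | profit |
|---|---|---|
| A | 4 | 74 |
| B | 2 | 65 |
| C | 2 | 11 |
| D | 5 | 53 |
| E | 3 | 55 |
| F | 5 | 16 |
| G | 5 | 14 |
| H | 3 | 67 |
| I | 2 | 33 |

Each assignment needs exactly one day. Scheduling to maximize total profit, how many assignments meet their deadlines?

Profit order: A=74 H=67 B=65 E=55 D=53 I=33 F=16 G=14 C=11
Assign: A→slot 4, H→slot 3, B→slot 2, E→slot 1, D→slot 5, I skipped, F skipped, G skipped, C skipped.
Slots: [1:E] [2:B] [3:H] [4:A] [5:D]
5 of 9 scheduled.

5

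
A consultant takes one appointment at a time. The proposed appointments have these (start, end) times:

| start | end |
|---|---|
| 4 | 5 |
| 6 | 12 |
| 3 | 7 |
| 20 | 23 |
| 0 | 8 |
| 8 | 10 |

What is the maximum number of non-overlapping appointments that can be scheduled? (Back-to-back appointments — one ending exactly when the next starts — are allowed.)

3

Order by finish time; keep every interval that doesn't clash with the previous kept one.
Sorted by end: (4,5)  (3,7)  (0,8)  (8,10)  (6,12)  (20,23)
take (4,5); skip (3,7); take (8,10); take (20,23).
Selected 3 appointments.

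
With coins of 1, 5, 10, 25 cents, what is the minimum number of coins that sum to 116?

7

116 − 4×25→16 − 1×10→6 − 1×5→1 − 1×1→0
Total coins = 4 + 1 + 1 + 1 = 7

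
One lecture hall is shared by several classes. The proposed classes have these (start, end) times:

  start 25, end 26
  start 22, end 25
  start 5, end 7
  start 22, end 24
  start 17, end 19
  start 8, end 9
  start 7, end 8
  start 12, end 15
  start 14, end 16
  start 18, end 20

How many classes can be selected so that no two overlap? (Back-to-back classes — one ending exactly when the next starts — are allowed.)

Sort by end time and greedily take each interval whose start is ≥ the last chosen end.
Sorted by end: (5,7)  (7,8)  (8,9)  (12,15)  (14,16)  (17,19)  (18,20)  (22,24)  (22,25)  (25,26)
take (5,7); take (7,8); take (8,9); take (12,15); skip (14,16); take (17,19); skip (18,20); take (22,24); take (25,26).
Selected 7 classes.

7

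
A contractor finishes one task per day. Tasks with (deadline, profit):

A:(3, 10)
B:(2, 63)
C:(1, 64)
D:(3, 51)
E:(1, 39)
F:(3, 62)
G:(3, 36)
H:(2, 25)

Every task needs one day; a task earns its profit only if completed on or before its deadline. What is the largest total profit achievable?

Sort by profit descending; place each in the latest free slot ≤ its deadline.
Profit order: C=64 B=63 F=62 D=51 E=39 G=36 H=25 A=10
Assign: C→slot 1, B→slot 2, F→slot 3, D skipped, E skipped, G skipped, H skipped, A skipped.
Slots: [1:C] [2:B] [3:F]
Profit = 64 + 63 + 62 = 189

189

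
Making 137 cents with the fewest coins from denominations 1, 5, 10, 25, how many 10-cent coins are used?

Greedy: take as many of the largest coin as possible, then repeat with the remainder.
137 − 5×25→12 − 1×10→2 − 2×1→0
Count of 10: 1

1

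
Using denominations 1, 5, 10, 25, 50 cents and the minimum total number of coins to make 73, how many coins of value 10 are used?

Use the largest denomination that fits, subtract, and repeat.
73 − 1×50→23 − 2×10→3 − 3×1→0
Count of 10: 2

2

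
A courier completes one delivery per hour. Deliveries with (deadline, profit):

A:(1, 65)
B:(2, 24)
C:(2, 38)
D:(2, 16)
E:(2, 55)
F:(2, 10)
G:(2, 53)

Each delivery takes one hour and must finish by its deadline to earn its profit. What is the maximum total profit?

Take jobs in profit order; each goes to the latest open slot no later than its deadline.
By profit: A(d1,65), E(d2,55), G(d2,53), C(d2,38), B(d2,24), D(d2,16), F(d2,10)
A→slot 1; E→slot 2; G skipped; C skipped; B skipped; D skipped; F skipped.
Profit = 65 + 55 = 120

120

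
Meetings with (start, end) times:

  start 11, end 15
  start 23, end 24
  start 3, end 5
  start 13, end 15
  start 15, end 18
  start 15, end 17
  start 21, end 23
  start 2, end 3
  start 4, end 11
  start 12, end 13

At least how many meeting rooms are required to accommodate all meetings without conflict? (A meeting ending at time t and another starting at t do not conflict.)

2

Count concurrent intervals with a sweep; the peak is the room count.
starts: [2, 3, 4, 11, 12, 13, 15, 15, 21, 23]
ends:   [3, 5, 11, 13, 15, 15, 17, 18, 23, 24]
s2→1 e3→0 s3→1 s4→2  — peak 2.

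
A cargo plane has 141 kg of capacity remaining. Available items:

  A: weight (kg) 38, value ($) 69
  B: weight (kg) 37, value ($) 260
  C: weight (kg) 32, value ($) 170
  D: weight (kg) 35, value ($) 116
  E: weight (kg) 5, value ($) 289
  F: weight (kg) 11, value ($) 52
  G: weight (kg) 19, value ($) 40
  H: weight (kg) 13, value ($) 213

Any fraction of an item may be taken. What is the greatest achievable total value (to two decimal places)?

1116.84

Sort by value per unit weight and fill in that order.
Order: E (289/5=57.80) > H (213/13=16.38) > B (260/37=7.03) > C (170/32=5.31) > F (52/11=4.73) > D (116/35=3.31) > G (40/19=2.11) > A (69/38=1.82)
Fill: take E (5 @ 289) → take H (13 @ 213) → take B (37 @ 260) → take C (32 @ 170) → take F (11 @ 52) → take D (35 @ 116) → take 8/19 of G → 16.84; 141/141 used.
Total value = 1116.84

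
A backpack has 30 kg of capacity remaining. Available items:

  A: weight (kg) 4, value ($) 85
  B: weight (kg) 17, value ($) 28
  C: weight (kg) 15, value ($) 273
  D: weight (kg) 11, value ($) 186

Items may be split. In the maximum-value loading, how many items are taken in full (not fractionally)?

3

Order: A (85/4=21.25) > C (273/15=18.20) > D (186/11=16.91) > B (28/17=1.65)
Fill: take A (4 @ 85) → take C (15 @ 273) → take D (11 @ 186); 30/30 used.
3 item(s) taken whole.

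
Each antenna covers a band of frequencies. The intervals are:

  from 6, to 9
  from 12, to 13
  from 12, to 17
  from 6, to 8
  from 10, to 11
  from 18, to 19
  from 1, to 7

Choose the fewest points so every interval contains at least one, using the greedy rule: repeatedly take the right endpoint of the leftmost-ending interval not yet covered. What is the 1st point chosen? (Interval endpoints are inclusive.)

Process intervals by earliest right end; each time one isn't hit yet, stab at its right endpoint.
By right end: [1,7]  [6,8]  [6,9]  [10,11]  [12,13]  [12,17]  [18,19]
[1,7] uncovered → point at 7; [10,11] uncovered → point at 11; [12,13] uncovered → point at 13; [18,19] uncovered → point at 19.
Points: 7, 11, 13, 19 (4 total).

7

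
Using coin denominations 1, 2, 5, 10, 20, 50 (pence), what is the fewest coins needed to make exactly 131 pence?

5

Use the largest denomination that fits, subtract, and repeat.
131 − 2×50→31 − 1×20→11 − 1×10→1 − 1×1→0
Total coins = 2 + 1 + 1 + 1 = 5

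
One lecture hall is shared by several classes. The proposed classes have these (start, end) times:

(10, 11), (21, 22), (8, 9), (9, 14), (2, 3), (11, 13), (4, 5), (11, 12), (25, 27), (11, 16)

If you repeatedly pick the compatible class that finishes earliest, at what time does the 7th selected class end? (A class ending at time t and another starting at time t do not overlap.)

Sort by end time and greedily take each interval whose start is ≥ the last chosen end.
Sorted by end: (2,3)  (4,5)  (8,9)  (10,11)  (11,12)  (11,13)  (9,14)  (11,16)  (21,22)  (25,27)
take (2,3); take (4,5); take (8,9); take (10,11); take (11,12); skip (11,16); take (21,22); take (25,27).
Selected: (2,3) (4,5) (8,9) (10,11) (11,12) (21,22) (25,27)

27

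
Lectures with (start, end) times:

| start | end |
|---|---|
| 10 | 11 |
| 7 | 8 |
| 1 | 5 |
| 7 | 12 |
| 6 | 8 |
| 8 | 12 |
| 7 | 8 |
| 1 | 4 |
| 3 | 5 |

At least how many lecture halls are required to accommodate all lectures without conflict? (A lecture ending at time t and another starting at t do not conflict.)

4

starts: [1, 1, 3, 6, 7, 7, 7, 8, 10]
ends:   [4, 5, 5, 8, 8, 8, 11, 12, 12]
s1→1 s1→2 s3→3 e4→2 e5→1 e5→0 s6→1 s7→2 s7→3 s7→4  — peak 4.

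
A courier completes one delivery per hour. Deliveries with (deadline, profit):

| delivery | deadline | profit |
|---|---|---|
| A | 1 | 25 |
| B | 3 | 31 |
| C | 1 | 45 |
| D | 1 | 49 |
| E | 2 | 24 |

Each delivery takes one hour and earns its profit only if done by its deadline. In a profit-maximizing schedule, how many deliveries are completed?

Sort by profit descending; place each in the latest free slot ≤ its deadline.
Profit order: D=49 C=45 B=31 A=25 E=24
Assign: D→slot 1, C skipped, B→slot 3, A skipped, E→slot 2.
Slots: [1:D] [2:E] [3:B]
3 of 5 scheduled.

3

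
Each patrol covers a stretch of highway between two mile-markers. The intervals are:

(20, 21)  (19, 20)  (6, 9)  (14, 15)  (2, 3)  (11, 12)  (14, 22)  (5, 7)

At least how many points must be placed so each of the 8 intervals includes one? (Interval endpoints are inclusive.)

Sort by right endpoint; whenever an interval is uncovered, place a point at its right end.
By right end: [2,3]  [5,7]  [6,9]  [11,12]  [14,15]  [19,20]  [20,21]  [14,22]
[2,3] uncovered → point at 3; [5,7] uncovered → point at 7; [11,12] uncovered → point at 12; [14,15] uncovered → point at 15; [19,20] uncovered → point at 20.
Points: 3, 7, 12, 15, 20 (5 total).

5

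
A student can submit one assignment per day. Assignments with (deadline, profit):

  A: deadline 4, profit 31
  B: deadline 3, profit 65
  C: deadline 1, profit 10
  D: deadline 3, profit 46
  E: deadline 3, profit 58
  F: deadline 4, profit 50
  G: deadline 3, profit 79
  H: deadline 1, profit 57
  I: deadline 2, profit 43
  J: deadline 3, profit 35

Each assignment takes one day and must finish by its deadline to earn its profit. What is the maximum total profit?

Sort by profit descending; place each in the latest free slot ≤ its deadline.
By profit: G(d3,79), B(d3,65), E(d3,58), H(d1,57), F(d4,50), D(d3,46), I(d2,43), J(d3,35), A(d4,31), C(d1,10)
G→slot 3; B→slot 2; E→slot 1; H skipped; F→slot 4; D skipped; I skipped; J skipped; A skipped; C skipped.
Profit = 58 + 65 + 79 + 50 = 252

252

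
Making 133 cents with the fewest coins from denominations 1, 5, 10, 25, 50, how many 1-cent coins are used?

3

Greedy: take as many of the largest coin as possible, then repeat with the remainder.
133 − 2×50→33 − 1×25→8 − 1×5→3 − 3×1→0
Count of 1: 3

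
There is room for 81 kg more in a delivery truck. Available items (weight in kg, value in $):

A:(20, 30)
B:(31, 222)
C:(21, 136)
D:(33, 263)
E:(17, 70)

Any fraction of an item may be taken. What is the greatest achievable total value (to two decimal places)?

Sort by value per unit weight and fill in that order.
Order: D (263/33=7.97) > B (222/31=7.16) > C (136/21=6.48) > E (70/17=4.12) > A (30/20=1.50)
Fill: take D (33 @ 263) → take B (31 @ 222) → take 17/21 of C → 110.10; 81/81 used.
Total value = 595.10

595.10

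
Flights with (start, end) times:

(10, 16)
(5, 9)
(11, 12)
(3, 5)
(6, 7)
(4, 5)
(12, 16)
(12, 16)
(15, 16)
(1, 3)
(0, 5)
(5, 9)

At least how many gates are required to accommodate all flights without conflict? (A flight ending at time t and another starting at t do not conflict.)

4

Events (time:±→running): 0:+→1 1:+→2 3:-→1 3:+→2 4:+→3 5:-→2 5:-→1 5:-→0 5:+→1 5:+→2 6:+→3 7:-→2 9:-→1 9:-→0 10:+→1 11:+→2 12:-→1 12:+→2 12:+→3 15:+→4 … peak 4.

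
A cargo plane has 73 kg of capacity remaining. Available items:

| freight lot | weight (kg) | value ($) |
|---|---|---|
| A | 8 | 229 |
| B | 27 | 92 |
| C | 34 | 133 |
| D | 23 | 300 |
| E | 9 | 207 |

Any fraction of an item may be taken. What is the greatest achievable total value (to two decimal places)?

865.09

Order: A (229/8=28.62) > E (207/9=23.00) > D (300/23=13.04) > C (133/34=3.91) > B (92/27=3.41)
Fill: take A (8 @ 229) → take E (9 @ 207) → take D (23 @ 300) → take 33/34 of C → 129.09; 73/73 used.
Total value = 865.09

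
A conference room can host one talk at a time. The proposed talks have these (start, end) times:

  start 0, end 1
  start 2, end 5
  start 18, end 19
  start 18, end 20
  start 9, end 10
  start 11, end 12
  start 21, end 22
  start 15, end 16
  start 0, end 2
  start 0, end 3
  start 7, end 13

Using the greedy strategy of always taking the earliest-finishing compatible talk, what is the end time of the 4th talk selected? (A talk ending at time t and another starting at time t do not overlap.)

Sort by end time and greedily take each interval whose start is ≥ the last chosen end.
By end time: (0,1), (0,2), (0,3), (2,5), (9,10), (11,12), (7,13), (15,16), (18,19), (18,20), (21,22).
Pick (0,1); next start ≥ 1 → (2,5); next start ≥ 5 → (9,10); next start ≥ 10 → (11,12); next start ≥ 12 → (15,16); next start ≥ 16 → (18,19); next start ≥ 19 → (21,22).
Selected: (0,1) (2,5) (9,10) (11,12) (15,16) (18,19) (21,22)

12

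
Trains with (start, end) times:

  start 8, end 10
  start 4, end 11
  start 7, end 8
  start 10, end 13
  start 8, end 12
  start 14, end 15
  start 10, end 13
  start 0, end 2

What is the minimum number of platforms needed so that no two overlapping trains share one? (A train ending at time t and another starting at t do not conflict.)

Count concurrent intervals with a sweep; the peak is the room count.
Events (time:±→running): 0:+→1 2:-→0 4:+→1 7:+→2 8:-→1 8:+→2 8:+→3 10:-→2 10:+→3 10:+→4 … peak 4.

4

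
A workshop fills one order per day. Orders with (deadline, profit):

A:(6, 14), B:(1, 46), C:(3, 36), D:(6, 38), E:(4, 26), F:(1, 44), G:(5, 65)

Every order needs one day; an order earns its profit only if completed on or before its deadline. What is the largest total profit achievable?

225

Take jobs in profit order; each goes to the latest open slot no later than its deadline.
By profit: G(d5,65), B(d1,46), F(d1,44), D(d6,38), C(d3,36), E(d4,26), A(d6,14)
G→slot 5; B→slot 1; F skipped; D→slot 6; C→slot 3; E→slot 4; A→slot 2.
Profit = 46 + 14 + 36 + 26 + 65 + 38 = 225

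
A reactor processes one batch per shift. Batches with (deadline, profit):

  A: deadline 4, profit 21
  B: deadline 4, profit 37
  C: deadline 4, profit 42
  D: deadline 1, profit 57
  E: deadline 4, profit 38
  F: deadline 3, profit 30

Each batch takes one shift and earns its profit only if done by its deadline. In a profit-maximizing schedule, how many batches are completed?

Take jobs in profit order; each goes to the latest open slot no later than its deadline.
By profit: D(d1,57), C(d4,42), E(d4,38), B(d4,37), F(d3,30), A(d4,21)
D→slot 1; C→slot 4; E→slot 3; B→slot 2; F skipped; A skipped.
4 of 6 scheduled.

4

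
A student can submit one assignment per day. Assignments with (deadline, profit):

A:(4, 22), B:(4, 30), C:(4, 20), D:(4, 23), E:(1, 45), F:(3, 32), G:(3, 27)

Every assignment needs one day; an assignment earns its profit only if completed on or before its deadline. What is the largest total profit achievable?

By profit: E(d1,45), F(d3,32), B(d4,30), G(d3,27), D(d4,23), A(d4,22), C(d4,20)
E→slot 1; F→slot 3; B→slot 4; G→slot 2; D skipped; A skipped; C skipped.
Profit = 45 + 27 + 32 + 30 = 134

134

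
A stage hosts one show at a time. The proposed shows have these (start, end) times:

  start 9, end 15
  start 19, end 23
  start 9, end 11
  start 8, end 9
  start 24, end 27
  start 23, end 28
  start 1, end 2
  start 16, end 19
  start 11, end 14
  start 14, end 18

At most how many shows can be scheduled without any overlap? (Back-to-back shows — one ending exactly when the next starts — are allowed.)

By end time: (1,2), (8,9), (9,11), (11,14), (9,15), (14,18), (16,19), (19,23), (24,27), (23,28).
Pick (1,2); next start ≥ 2 → (8,9); next start ≥ 9 → (9,11); next start ≥ 11 → (11,14); next start ≥ 14 → (14,18); next start ≥ 18 → (19,23); next start ≥ 23 → (24,27).
Selected 7 shows.

7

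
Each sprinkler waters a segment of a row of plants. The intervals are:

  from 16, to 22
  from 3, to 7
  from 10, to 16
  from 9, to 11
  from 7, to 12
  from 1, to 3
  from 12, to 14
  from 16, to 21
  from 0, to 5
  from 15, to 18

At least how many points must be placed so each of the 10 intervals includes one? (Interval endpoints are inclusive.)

4

By right end: [1,3]  [0,5]  [3,7]  [9,11]  [7,12]  [12,14]  [10,16]  [15,18]  [16,21]  [16,22]
[1,3] uncovered → point at 3; [9,11] uncovered → point at 11; [12,14] uncovered → point at 14; [15,18] uncovered → point at 18.
Points: 3, 11, 14, 18 (4 total).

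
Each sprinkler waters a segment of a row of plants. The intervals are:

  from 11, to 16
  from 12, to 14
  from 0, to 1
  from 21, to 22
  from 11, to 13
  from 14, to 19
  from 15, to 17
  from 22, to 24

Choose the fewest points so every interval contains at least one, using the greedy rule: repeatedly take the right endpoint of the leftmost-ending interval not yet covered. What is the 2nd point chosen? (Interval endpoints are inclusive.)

13

Sorted: [0,1] [11,13] [12,14] [11,16] [15,17] [14,19] [21,22] [22,24]
{[0,1]} hit by 1; {[11,13],[12,14],[11,16]} hit by 13; {[15,17],[14,19]} hit by 17; {[21,22],[22,24]} hit by 22.
Points: 1, 13, 17, 22 (4 total).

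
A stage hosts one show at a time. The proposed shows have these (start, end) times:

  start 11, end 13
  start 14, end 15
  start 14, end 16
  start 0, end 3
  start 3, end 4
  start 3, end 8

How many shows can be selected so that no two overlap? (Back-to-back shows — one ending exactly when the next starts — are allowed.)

4

Sorted by end: (0,3)  (3,4)  (3,8)  (11,13)  (14,15)  (14,16)
take (0,3); take (3,4); take (11,13); take (14,15); skip (14,16).
Selected 4 shows.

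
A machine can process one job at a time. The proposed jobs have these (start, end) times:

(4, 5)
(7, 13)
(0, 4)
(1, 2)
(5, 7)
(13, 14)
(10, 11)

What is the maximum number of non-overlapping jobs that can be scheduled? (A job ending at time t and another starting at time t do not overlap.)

5

Order by finish time; keep every interval that doesn't clash with the previous kept one.
By end time: (1,2), (0,4), (4,5), (5,7), (10,11), (7,13), (13,14).
Pick (1,2); next start ≥ 2 → (4,5); next start ≥ 5 → (5,7); next start ≥ 7 → (10,11); next start ≥ 11 → (13,14).
Selected 5 jobs.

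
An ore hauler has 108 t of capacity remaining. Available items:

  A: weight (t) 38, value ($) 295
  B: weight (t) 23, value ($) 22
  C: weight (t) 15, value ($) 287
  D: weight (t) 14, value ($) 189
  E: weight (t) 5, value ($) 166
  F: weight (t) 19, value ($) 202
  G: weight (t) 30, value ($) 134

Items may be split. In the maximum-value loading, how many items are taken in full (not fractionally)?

5

Greedy by value/weight ratio, highest first.
Order: E (166/5=33.20) > C (287/15=19.13) > D (189/14=13.50) > F (202/19=10.63) > A (295/38=7.76) > G (134/30=4.47) > B (22/23=0.96)
Fill: take E (5 @ 166) → take C (15 @ 287) → take D (14 @ 189) → take F (19 @ 202) → take A (38 @ 295) → take 17/30 of G → 75.93; 108/108 used.
5 item(s) taken whole; one partial (take 17/30 of G).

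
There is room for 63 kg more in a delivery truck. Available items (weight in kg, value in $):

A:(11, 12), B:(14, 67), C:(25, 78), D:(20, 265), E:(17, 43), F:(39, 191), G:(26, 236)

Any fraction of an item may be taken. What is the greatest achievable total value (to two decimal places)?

584.26

Greedy by value/weight ratio, highest first.
Order: D (265/20=13.25) > G (236/26=9.08) > F (191/39=4.90) > B (67/14=4.79) > C (78/25=3.12) > E (43/17=2.53) > A (12/11=1.09)
Fill: take D (20 @ 265) → take G (26 @ 236) → take 17/39 of F → 83.26; 63/63 used.
Total value = 584.26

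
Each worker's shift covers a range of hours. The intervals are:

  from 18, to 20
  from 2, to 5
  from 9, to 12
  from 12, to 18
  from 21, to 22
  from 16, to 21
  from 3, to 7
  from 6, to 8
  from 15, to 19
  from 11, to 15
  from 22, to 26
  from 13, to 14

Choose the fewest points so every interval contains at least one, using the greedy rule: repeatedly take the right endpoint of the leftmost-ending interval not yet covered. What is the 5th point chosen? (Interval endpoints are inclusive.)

Process intervals by earliest right end; each time one isn't hit yet, stab at its right endpoint.
By right end: [2,5]  [3,7]  [6,8]  [9,12]  [13,14]  [11,15]  [12,18]  [15,19]  [18,20]  [16,21]  [21,22]  [22,26]
[2,5] uncovered → point at 5; [6,8] uncovered → point at 8; [9,12] uncovered → point at 12; [13,14] uncovered → point at 14; [15,19] uncovered → point at 19; [21,22] uncovered → point at 22.
Points: 5, 8, 12, 14, 19, 22 (6 total).

19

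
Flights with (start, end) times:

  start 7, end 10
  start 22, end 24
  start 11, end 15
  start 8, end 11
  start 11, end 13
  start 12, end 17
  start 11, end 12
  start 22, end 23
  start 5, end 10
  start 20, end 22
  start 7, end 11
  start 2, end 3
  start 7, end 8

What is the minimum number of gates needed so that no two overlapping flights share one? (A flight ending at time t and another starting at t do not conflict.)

The answer is the maximum number of intervals overlapping at any instant.
Events (time:±→running): 2:+→1 3:-→0 5:+→1 7:+→2 7:+→3 7:+→4 … peak 4.

4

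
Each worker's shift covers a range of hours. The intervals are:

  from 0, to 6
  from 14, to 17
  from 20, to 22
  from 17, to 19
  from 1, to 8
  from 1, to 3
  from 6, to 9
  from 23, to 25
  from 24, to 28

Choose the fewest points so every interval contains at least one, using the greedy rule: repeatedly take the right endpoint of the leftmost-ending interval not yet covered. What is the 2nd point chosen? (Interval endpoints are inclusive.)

9

By right end: [1,3]  [0,6]  [1,8]  [6,9]  [14,17]  [17,19]  [20,22]  [23,25]  [24,28]
[1,3] uncovered → point at 3; [6,9] uncovered → point at 9; [14,17] uncovered → point at 17; [20,22] uncovered → point at 22; [23,25] uncovered → point at 25.
Points: 3, 9, 17, 22, 25 (5 total).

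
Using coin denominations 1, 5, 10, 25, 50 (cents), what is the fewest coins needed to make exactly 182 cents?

182 = 3×50 + 1×25 + 1×5 + 2×1
Total coins = 3 + 1 + 1 + 2 = 7

7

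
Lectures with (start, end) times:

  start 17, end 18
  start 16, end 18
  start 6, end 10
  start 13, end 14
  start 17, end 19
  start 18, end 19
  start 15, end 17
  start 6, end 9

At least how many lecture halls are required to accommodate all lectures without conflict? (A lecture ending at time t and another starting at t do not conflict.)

Count concurrent intervals with a sweep; the peak is the room count.
starts: [6, 6, 13, 15, 16, 17, 17, 18]
ends:   [9, 10, 14, 17, 18, 18, 19, 19]
s6→1 s6→2 e9→1 e10→0 s13→1 e14→0 s15→1 s16→2 e17→1 s17→2 s17→3  — peak 3.

3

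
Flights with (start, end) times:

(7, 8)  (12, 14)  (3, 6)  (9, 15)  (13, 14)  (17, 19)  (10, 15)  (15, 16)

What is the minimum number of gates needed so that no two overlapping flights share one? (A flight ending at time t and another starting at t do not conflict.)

4

The answer is the maximum number of intervals overlapping at any instant.
starts: [3, 7, 9, 10, 12, 13, 15, 17]
ends:   [6, 8, 14, 14, 15, 15, 16, 19]
s3→1 e6→0 s7→1 e8→0 s9→1 s10→2 s12→3 s13→4  — peak 4.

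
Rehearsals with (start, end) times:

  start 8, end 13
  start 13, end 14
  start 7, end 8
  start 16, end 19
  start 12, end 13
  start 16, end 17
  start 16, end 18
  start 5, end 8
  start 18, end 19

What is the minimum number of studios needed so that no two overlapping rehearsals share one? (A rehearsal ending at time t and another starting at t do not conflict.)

3

The answer is the maximum number of intervals overlapping at any instant.
Events (time:±→running): 5:+→1 7:+→2 8:-→1 8:-→0 8:+→1 12:+→2 13:-→1 13:-→0 13:+→1 14:-→0 16:+→1 16:+→2 16:+→3 … peak 3.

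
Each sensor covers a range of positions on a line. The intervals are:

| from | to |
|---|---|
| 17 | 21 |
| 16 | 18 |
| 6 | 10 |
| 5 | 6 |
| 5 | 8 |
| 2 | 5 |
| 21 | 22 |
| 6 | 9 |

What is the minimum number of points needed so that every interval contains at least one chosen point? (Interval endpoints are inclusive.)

4

Process intervals by earliest right end; each time one isn't hit yet, stab at its right endpoint.
By right end: [2,5]  [5,6]  [5,8]  [6,9]  [6,10]  [16,18]  [17,21]  [21,22]
[2,5] uncovered → point at 5; [6,9] uncovered → point at 9; [16,18] uncovered → point at 18; [21,22] uncovered → point at 22.
Points: 5, 9, 18, 22 (4 total).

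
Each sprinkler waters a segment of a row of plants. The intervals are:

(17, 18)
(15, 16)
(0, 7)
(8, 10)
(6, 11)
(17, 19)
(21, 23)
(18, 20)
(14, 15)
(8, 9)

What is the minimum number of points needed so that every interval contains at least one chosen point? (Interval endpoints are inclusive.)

Sorted: [0,7] [8,9] [8,10] [6,11] [14,15] [15,16] [17,18] [17,19] [18,20] [21,23]
{[0,7]} hit by 7; {[8,9],[8,10],[6,11]} hit by 9; {[14,15],[15,16]} hit by 15; {[17,18],[17,19],[18,20]} hit by 18; {[21,23]} hit by 23.
Points: 7, 9, 15, 18, 23 (5 total).

5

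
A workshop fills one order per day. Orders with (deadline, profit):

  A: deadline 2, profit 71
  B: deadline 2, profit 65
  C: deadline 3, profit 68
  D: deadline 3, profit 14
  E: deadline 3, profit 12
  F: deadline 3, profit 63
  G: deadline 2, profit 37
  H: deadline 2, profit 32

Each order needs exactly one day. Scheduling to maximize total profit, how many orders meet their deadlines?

Sort by profit descending; place each in the latest free slot ≤ its deadline.
By profit: A(d2,71), C(d3,68), B(d2,65), F(d3,63), G(d2,37), H(d2,32), D(d3,14), E(d3,12)
A→slot 2; C→slot 3; B→slot 1; F skipped; G skipped; H skipped; D skipped; E skipped.
3 of 8 scheduled.

3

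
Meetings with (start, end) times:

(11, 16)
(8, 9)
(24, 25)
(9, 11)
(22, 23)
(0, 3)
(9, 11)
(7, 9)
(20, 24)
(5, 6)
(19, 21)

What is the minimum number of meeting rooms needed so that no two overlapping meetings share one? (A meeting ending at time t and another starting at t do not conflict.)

Events (time:±→running): 0:+→1 3:-→0 5:+→1 6:-→0 7:+→1 8:+→2 … peak 2.

2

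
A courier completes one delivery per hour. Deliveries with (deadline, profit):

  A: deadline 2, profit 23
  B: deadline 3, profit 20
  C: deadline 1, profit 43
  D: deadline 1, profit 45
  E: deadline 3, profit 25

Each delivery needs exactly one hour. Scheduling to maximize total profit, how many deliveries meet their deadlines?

3

Sort by profit descending; place each in the latest free slot ≤ its deadline.
Profit order: D=45 C=43 E=25 A=23 B=20
Assign: D→slot 1, C skipped, E→slot 3, A→slot 2, B skipped.
Slots: [1:D] [2:A] [3:E]
3 of 5 scheduled.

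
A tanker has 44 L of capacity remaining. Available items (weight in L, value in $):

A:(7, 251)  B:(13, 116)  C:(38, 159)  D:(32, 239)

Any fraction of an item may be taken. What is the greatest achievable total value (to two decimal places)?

Ratios (sorted): A 35.86, B 8.92, D 7.47, C 4.18
take A (7 @ 251); take B (13 @ 116); take 24/32 of D → 179.25. Capacity used 44/44.
Total value = 546.25

546.25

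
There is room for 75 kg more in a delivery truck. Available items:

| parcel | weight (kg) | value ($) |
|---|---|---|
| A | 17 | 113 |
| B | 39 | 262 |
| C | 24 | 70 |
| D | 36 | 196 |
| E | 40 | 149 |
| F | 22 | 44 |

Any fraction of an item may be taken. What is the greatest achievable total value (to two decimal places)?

478.44

Sort by value per unit weight and fill in that order.
Ratios (sorted): B 6.72, A 6.65, D 5.44, E 3.73, C 2.92, F 2.00
take B (39 @ 262); take A (17 @ 113); take 19/36 of D → 103.44. Capacity used 75/75.
Total value = 478.44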